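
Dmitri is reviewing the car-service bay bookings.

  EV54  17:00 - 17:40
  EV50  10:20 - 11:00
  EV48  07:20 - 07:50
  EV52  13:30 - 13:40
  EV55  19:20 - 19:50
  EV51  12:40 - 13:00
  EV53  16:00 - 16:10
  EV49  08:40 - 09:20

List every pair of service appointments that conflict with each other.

no overlapping pairs

Sorted by start: EV48, EV49, EV50, EV51, EV52, EV53, EV54, EV55.
EV49 starts after EV48 ends, so EV48 has no further overlaps.
EV50 starts after EV49 ends, so EV49 has no further overlaps.
EV51 starts after EV50 ends, so EV50 has no further overlaps.
EV52 starts after EV51 ends, so EV51 has no further overlaps.
EV53 starts after EV52 ends, so EV52 has no further overlaps.
EV54 starts after EV53 ends, so EV53 has no further overlaps.
EV55 starts after EV54 ends.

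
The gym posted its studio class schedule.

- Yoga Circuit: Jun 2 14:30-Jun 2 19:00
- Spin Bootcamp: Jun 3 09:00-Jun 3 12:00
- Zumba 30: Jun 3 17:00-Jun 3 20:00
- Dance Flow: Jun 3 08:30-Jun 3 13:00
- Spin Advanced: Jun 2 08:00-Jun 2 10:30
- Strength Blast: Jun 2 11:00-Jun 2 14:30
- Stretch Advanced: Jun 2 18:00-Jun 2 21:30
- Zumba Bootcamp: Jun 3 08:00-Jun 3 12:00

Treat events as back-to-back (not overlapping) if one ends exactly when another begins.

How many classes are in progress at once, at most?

3

Sweep the timeline, counting +1 at each start and −1 at each end (ends before starts at a tie):
Jun 2 08:00 start Spin Advanced → 1
Jun 2 10:30 end Spin Advanced → 0
Jun 2 11:00 start Strength Blast → 1
Jun 2 14:30 end Strength Blast → 0
Jun 2 14:30 start Yoga Circuit → 1
Jun 2 18:00 start Stretch Advanced → 2
Jun 2 19:00 end Yoga Circuit → 1
Jun 2 21:30 end Stretch Advanced → 0
Jun 3 08:00 start Zumba Bootcamp → 1
Jun 3 08:30 start Dance Flow → 2
Jun 3 09:00 start Spin Bootcamp → 3
Jun 3 12:00 end Spin Bootcamp → 2
Jun 3 12:00 end Zumba Bootcamp → 1
Jun 3 13:00 end Dance Flow → 0
Jun 3 17:00 start Zumba 30 → 1
Jun 3 20:00 end Zumba 30 → 0
Peak is 3, at Jun 3 09:00 (Dance Flow, Spin Bootcamp, Zumba Bootcamp).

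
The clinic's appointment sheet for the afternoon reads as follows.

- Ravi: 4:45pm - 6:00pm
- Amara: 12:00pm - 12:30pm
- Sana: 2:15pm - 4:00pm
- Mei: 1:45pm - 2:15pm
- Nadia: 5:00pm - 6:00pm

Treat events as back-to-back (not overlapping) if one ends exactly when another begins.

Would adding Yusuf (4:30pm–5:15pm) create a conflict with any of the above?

Yes — it overlaps Nadia, Ravi

Amara: ends 12:30pm at or before Yusuf starts 4:30pm → clear.
Mei: ends 2:15pm at or before Yusuf starts 4:30pm → clear.
Sana: ends 4:00pm at or before Yusuf starts 4:30pm → clear.
Ravi: starts 4:45pm before Yusuf ends 5:15pm, and ends 6:00pm after Yusuf starts 4:30pm → overlap.
Nadia: starts 5:00pm before Yusuf ends 5:15pm, and ends 6:00pm after Yusuf starts 4:30pm → overlap.
Yusuf overlaps Ravi, Nadia.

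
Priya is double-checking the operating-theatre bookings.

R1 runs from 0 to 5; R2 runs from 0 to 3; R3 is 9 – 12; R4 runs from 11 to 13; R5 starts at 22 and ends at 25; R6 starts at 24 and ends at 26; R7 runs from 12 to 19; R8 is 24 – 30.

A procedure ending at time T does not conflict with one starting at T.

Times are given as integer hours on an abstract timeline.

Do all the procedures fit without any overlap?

Sorted by start: R1, R2, R3, R4, R7, R5, R6, R8.
R2 starts before R1 ends → R1 and R2 overlap.
That's a conflict, so the schedule is not conflict-free.

No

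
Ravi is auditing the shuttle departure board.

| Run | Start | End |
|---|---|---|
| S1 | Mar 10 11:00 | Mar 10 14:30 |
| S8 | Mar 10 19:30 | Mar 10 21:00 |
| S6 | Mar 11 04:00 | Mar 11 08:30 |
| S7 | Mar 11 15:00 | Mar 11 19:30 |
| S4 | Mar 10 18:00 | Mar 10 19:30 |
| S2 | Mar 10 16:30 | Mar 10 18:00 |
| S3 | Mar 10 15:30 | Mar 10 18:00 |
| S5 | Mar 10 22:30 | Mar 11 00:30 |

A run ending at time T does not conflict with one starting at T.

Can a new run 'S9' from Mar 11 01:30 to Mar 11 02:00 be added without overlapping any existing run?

S1: ends Mar 10 14:30 at or before S9 starts Mar 11 01:30 → clear.
S3: ends Mar 10 18:00 at or before S9 starts Mar 11 01:30 → clear.
S2: ends Mar 10 18:00 at or before S9 starts Mar 11 01:30 → clear.
S4: ends Mar 10 19:30 at or before S9 starts Mar 11 01:30 → clear.
S8: ends Mar 10 21:00 at or before S9 starts Mar 11 01:30 → clear.
S5: ends Mar 11 00:30 at or before S9 starts Mar 11 01:30 → clear.
S6: starts Mar 11 04:00 at or after S9 ends Mar 11 02:00 → clear.
S7: starts Mar 11 15:00 at or after S9 ends Mar 11 02:00 → clear.

Yes — the slot is free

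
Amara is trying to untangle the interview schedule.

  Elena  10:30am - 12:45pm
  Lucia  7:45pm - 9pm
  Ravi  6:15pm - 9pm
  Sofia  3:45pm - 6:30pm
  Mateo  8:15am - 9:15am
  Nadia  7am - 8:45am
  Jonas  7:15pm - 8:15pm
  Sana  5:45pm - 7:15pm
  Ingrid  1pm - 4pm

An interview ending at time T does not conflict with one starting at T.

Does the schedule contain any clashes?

Yes

Two intervals overlap when each starts before the other ends.
Sorted by start: Nadia, Mateo, Elena, Ingrid, Sofia, Sana, Ravi, Jonas, Lucia.
Mateo starts before Nadia ends → Nadia and Mateo overlap.
That's a conflict, so the schedule is not conflict-free.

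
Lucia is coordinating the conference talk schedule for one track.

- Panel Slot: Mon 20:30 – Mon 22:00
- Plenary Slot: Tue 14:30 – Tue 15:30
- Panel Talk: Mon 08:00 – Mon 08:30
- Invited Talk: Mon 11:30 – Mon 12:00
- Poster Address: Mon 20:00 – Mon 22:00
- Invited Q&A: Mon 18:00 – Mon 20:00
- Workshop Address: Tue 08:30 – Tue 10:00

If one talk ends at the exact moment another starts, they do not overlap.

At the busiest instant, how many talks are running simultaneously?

2

Sort all start/end points and keep a running count:
Mon 08:00 start Panel Talk → 1
Mon 08:30 end Panel Talk → 0
Mon 11:30 start Invited Talk → 1
Mon 12:00 end Invited Talk → 0
Mon 18:00 start Invited Q&A → 1
Mon 20:00 end Invited Q&A → 0
Mon 20:00 start Poster Address → 1
Mon 20:30 start Panel Slot → 2
Mon 22:00 end Panel Slot → 1
Mon 22:00 end Poster Address → 0
Tue 08:30 start Workshop Address → 1
Tue 10:00 end Workshop Address → 0
Tue 14:30 start Plenary Slot → 1
Tue 15:30 end Plenary Slot → 0
Peak is 2, at Mon 20:30 (Panel Slot, Poster Address).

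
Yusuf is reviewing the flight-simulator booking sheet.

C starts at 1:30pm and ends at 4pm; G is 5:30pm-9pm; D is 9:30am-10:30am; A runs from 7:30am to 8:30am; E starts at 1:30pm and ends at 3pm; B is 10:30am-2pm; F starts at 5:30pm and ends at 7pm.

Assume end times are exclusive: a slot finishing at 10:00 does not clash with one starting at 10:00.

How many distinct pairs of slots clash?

4

Sorted by start: A, D, B, C, E, F, G.
D starts after A ends, so A has no further overlaps.
B starts exactly when D ends (back-to-back, no overlap), so D has no further overlaps.
C starts before B ends → B and C overlap.
E starts before B ends → B and E overlap.
F starts after B ends, so B has no further overlaps.
E starts before C ends → C and E overlap.
F starts after C ends, so C has no further overlaps.
F starts after E ends, so E has no further overlaps.
G starts before F ends → F and G overlap.
Overlapping pairs: B & C, B & E, C & E, F & G — 4 in total.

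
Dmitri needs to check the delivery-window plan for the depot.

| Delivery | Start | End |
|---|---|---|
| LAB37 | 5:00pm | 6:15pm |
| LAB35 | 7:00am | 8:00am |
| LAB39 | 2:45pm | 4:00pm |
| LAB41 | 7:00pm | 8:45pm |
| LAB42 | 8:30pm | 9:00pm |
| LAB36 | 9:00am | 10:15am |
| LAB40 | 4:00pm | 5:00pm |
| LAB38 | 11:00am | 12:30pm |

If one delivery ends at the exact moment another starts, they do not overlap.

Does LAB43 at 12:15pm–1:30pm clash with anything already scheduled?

Yes — it overlaps LAB38

LAB35: ends 8:00am at or before LAB43 starts 12:15pm → clear.
LAB36: ends 10:15am at or before LAB43 starts 12:15pm → clear.
LAB38: starts 11:00am before LAB43 ends 1:30pm, and ends 12:30pm after LAB43 starts 12:15pm → overlap.
LAB39: starts 2:45pm at or after LAB43 ends 1:30pm → clear.
LAB40: starts 4:00pm at or after LAB43 ends 1:30pm → clear.
LAB37: starts 5:00pm at or after LAB43 ends 1:30pm → clear.
LAB41: starts 7:00pm at or after LAB43 ends 1:30pm → clear.
LAB42: starts 8:30pm at or after LAB43 ends 1:30pm → clear.
LAB43 overlaps LAB38.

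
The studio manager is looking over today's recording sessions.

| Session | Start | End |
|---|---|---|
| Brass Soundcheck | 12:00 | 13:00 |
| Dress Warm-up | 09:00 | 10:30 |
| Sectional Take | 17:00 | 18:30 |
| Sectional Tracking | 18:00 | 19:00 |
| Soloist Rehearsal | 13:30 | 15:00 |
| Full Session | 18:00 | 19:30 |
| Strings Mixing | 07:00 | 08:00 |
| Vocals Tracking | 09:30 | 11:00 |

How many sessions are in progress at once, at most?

Sort all start/end points and keep a running count:
07:00 start Strings Mixing → 1
08:00 end Strings Mixing → 0
09:00 start Dress Warm-up → 1
09:30 start Vocals Tracking → 2
10:30 end Dress Warm-up → 1
11:00 end Vocals Tracking → 0
12:00 start Brass Soundcheck → 1
13:00 end Brass Soundcheck → 0
13:30 start Soloist Rehearsal → 1
15:00 end Soloist Rehearsal → 0
17:00 start Sectional Take → 1
18:00 start Full Session → 2
18:00 start Sectional Tracking → 3
18:30 end Sectional Take → 2
19:00 end Sectional Tracking → 1
19:30 end Full Session → 0
Peak is 3, at 18:00 (Full Session, Sectional Take, Sectional Tracking).

3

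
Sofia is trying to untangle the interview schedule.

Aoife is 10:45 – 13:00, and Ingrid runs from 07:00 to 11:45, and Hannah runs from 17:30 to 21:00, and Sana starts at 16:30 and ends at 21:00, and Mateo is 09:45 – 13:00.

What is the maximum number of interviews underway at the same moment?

3

Sweep the timeline, counting +1 at each start and −1 at each end (ends before starts at a tie):
07:00 start Ingrid → 1
09:45 start Mateo → 2
10:45 start Aoife → 3
11:45 end Ingrid → 2
13:00 end Aoife → 1
13:00 end Mateo → 0
16:30 start Sana → 1
17:30 start Hannah → 2
21:00 end Hannah → 1
21:00 end Sana → 0
Peak is 3, at 10:45 (Aoife, Ingrid, Mateo).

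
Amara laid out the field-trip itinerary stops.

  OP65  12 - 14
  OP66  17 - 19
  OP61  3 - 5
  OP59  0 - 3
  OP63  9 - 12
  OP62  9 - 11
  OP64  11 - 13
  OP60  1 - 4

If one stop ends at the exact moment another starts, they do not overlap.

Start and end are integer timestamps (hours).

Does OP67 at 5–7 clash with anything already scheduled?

No — it doesn't clash with anything

OP59: ends 3 at or before OP67 starts 5 → clear.
OP60: ends 4 at or before OP67 starts 5 → clear.
OP61: ends 5 at or before OP67 starts 5 → clear.
OP62: starts 9 at or after OP67 ends 7 → clear.
OP63: starts 9 at or after OP67 ends 7 → clear.
OP64: starts 11 at or after OP67 ends 7 → clear.
OP65: starts 12 at or after OP67 ends 7 → clear.
OP66: starts 17 at or after OP67 ends 7 → clear.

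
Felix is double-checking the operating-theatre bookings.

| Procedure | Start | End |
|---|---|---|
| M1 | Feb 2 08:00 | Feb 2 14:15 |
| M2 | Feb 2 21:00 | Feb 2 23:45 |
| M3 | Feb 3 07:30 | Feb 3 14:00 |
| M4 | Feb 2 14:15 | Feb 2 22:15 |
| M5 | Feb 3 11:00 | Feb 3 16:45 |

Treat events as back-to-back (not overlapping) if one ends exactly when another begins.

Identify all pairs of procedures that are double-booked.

Sorted by start: M1, M4, M2, M3, M5.
M4 starts exactly when M1 ends (back-to-back, no overlap); M1 is clear from here.
M2 starts before M4 ends → M4 and M2 overlap.
M3 starts after M4 ends; M4 is clear from here.
M3 starts after M2 ends; M2 is clear from here.
M5 starts before M3 ends → M3 and M5 overlap.

M2 & M4, M3 & M5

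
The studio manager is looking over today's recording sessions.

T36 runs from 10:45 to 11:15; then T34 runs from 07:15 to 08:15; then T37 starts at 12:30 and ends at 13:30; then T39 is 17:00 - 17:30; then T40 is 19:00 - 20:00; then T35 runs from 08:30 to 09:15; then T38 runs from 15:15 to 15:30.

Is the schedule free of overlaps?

Yes

Sorted by start: T34, T35, T36, T37, T38, T39, T40.
T35 starts after T34 ends, so T34 has no further overlaps.
T36 starts after T35 ends, so T35 has no further overlaps.
T37 starts after T36 ends, so T36 has no further overlaps.
T38 starts after T37 ends, so T37 has no further overlaps.
T39 starts after T38 ends, so T38 has no further overlaps.
T40 starts after T39 ends.
Every pair is clear; the schedule has no overlaps.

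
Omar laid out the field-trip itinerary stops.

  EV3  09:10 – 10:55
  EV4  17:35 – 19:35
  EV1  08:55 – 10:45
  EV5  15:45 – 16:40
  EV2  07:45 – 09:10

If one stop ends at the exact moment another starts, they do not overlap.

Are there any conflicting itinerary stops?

Yes

Sorted by start: EV2, EV1, EV3, EV5, EV4.
EV1 starts before EV2 ends → EV2 and EV1 overlap.
That's a conflict, so the schedule is not conflict-free.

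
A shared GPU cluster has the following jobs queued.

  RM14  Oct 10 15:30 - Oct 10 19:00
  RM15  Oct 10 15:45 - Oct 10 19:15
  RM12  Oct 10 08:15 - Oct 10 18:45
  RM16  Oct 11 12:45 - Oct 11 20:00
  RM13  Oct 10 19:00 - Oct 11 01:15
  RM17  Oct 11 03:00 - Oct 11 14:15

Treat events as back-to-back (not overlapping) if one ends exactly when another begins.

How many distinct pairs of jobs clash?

Sorted by start: RM12, RM14, RM15, RM13, RM17, RM16.
RM14 starts before RM12 ends → RM12 and RM14 overlap.
RM15 starts before RM12 ends → RM12 and RM15 overlap.
RM13 starts after RM12 ends, so RM12 has no further overlaps.
RM15 starts before RM14 ends → RM14 and RM15 overlap.
RM13 starts exactly when RM14 ends (back-to-back, no overlap), so RM14 has no further overlaps.
RM13 starts before RM15 ends → RM15 and RM13 overlap.
RM17 starts after RM15 ends, so RM15 has no further overlaps.
RM17 starts after RM13 ends, so RM13 has no further overlaps.
RM16 starts before RM17 ends → RM17 and RM16 overlap.
Overlapping pairs: RM12 & RM14, RM12 & RM15, RM13 & RM15, RM14 & RM15, RM16 & RM17 — 5 in total.

5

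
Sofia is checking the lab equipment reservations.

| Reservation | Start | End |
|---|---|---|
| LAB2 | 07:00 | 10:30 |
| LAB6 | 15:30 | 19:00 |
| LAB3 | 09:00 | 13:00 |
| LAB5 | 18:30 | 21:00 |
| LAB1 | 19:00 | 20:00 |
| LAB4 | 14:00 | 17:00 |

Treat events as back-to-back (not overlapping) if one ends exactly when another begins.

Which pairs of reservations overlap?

Sorted by start: LAB2, LAB3, LAB4, LAB6, LAB5, LAB1.
LAB3 starts before LAB2 ends → LAB2 and LAB3 overlap.
LAB4 starts after LAB2 ends; LAB2 is clear from here.
LAB4 starts after LAB3 ends; LAB3 is clear from here.
LAB6 starts before LAB4 ends → LAB4 and LAB6 overlap.
LAB5 starts after LAB4 ends; LAB4 is clear from here.
LAB5 starts before LAB6 ends → LAB6 and LAB5 overlap.
LAB1 starts exactly when LAB6 ends (back-to-back, no overlap).
LAB1 starts before LAB5 ends → LAB5 and LAB1 overlap.

LAB1 & LAB5, LAB2 & LAB3, LAB4 & LAB6, LAB5 & LAB6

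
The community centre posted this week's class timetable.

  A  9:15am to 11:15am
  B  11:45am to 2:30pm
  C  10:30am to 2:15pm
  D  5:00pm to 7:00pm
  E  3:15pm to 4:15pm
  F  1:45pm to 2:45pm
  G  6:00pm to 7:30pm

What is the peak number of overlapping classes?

3

Sort all start/end points and keep a running count:
9:15am start A → 1
10:30am start C → 2
11:15am end A → 1
11:45am start B → 2
1:45pm start F → 3
2:15pm end C → 2
2:30pm end B → 1
2:45pm end F → 0
3:15pm start E → 1
4:15pm end E → 0
5:00pm start D → 1
6:00pm start G → 2
7:00pm end D → 1
7:30pm end G → 0
Peak is 3, at 1:45pm (B, C, F).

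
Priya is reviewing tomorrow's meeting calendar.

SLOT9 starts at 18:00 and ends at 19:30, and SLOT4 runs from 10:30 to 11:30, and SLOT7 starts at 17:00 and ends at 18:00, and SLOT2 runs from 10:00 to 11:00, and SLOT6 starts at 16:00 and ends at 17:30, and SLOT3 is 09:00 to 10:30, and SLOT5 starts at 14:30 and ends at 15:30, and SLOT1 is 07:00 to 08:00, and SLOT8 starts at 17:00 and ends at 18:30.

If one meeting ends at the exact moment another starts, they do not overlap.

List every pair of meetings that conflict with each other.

Sorted by start: SLOT1, SLOT3, SLOT2, SLOT4, SLOT5, SLOT6, SLOT7, SLOT8, SLOT9.
SLOT3 starts after SLOT1 ends, so nothing later overlaps SLOT1 either.
SLOT2 starts before SLOT3 ends → SLOT3 and SLOT2 overlap.
SLOT4 starts exactly when SLOT3 ends (back-to-back, no overlap), so nothing later overlaps SLOT3 either.
SLOT4 starts before SLOT2 ends → SLOT2 and SLOT4 overlap.
SLOT5 starts after SLOT2 ends, so nothing later overlaps SLOT2 either.
SLOT5 starts after SLOT4 ends, so nothing later overlaps SLOT4 either.
SLOT6 starts after SLOT5 ends, so nothing later overlaps SLOT5 either.
SLOT7 starts before SLOT6 ends → SLOT6 and SLOT7 overlap.
SLOT8 starts before SLOT6 ends → SLOT6 and SLOT8 overlap.
SLOT9 starts after SLOT6 ends.
SLOT8 starts before SLOT7 ends → SLOT7 and SLOT8 overlap.
SLOT9 starts exactly when SLOT7 ends (back-to-back, no overlap).
SLOT9 starts before SLOT8 ends → SLOT8 and SLOT9 overlap.

SLOT2 & SLOT3, SLOT2 & SLOT4, SLOT6 & SLOT7, SLOT6 & SLOT8, SLOT7 & SLOT8, SLOT8 & SLOT9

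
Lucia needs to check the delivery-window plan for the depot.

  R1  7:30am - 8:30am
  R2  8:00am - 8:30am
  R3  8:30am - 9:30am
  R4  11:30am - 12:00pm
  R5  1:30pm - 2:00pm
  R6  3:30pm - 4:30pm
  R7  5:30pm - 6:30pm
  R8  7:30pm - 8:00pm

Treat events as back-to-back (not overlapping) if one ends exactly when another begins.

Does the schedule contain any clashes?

Check each pair: they overlap iff neither finishes before the other starts.
Sorted by start: R1, R2, R3, R4, R5, R6, R7, R8.
R2 starts before R1 ends → R1 and R2 overlap.
That's a conflict, so the schedule is not conflict-free.

Yes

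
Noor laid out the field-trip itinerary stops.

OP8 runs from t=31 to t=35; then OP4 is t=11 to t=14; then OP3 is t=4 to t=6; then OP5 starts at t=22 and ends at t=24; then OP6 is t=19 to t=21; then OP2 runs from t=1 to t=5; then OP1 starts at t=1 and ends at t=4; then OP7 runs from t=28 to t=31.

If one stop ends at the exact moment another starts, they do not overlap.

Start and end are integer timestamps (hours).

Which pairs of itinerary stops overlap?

Sorted by start: OP1, OP2, OP3, OP4, OP6, OP5, OP7, OP8.
OP2 starts before OP1 ends → OP1 and OP2 overlap.
OP3 starts exactly when OP1 ends (back-to-back, no overlap); OP1 is clear from here.
OP3 starts before OP2 ends → OP2 and OP3 overlap.
OP4 starts after OP2 ends; OP2 is clear from here.
OP4 starts after OP3 ends; OP3 is clear from here.
OP6 starts after OP4 ends; OP4 is clear from here.
OP5 starts after OP6 ends; OP6 is clear from here.
OP7 starts after OP5 ends; OP5 is clear from here.
OP8 starts exactly when OP7 ends (back-to-back, no overlap).

OP1 & OP2, OP2 & OP3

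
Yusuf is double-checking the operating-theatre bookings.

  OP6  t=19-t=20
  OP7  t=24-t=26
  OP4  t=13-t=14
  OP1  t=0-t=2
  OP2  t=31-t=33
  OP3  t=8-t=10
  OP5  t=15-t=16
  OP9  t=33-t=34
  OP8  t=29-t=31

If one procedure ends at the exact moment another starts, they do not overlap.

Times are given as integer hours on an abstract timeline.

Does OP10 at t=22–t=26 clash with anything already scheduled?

Yes — it overlaps OP7

OP1: ends t=2 at or before OP10 starts t=22 → clear.
OP3: ends t=10 at or before OP10 starts t=22 → clear.
OP4: ends t=14 at or before OP10 starts t=22 → clear.
OP5: ends t=16 at or before OP10 starts t=22 → clear.
OP6: ends t=20 at or before OP10 starts t=22 → clear.
OP7: starts t=24 before OP10 ends t=26, and ends t=26 after OP10 starts t=22 → overlap.
OP8: starts t=29 at or after OP10 ends t=26 → clear.
OP2: starts t=31 at or after OP10 ends t=26 → clear.
OP9: starts t=33 at or after OP10 ends t=26 → clear.
OP10 overlaps OP7.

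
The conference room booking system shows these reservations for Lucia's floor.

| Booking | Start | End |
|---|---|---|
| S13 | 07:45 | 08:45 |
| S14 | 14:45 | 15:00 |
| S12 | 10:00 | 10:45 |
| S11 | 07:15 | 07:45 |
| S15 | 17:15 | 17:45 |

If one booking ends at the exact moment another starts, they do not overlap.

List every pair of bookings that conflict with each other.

none

Two intervals overlap when each starts before the other ends.
Sorted by start: S11, S13, S12, S14, S15.
S13 starts exactly when S11 ends (back-to-back, no overlap) — done with S11.
S12 starts after S13 ends — done with S13.
S14 starts after S12 ends — done with S12.
S15 starts after S14 ends.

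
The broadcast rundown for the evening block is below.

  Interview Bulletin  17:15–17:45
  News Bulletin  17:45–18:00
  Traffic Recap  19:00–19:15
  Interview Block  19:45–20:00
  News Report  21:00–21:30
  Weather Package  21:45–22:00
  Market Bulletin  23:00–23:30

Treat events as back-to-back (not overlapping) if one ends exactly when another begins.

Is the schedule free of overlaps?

Two intervals overlap when each starts before the other ends.
Sorted by start: Interview Bulletin, News Bulletin, Traffic Recap, Interview Block, News Report, Weather Package, Market Bulletin.
News Bulletin starts exactly when Interview Bulletin ends (back-to-back, no overlap) — done with Interview Bulletin.
Traffic Recap starts after News Bulletin ends — done with News Bulletin.
Interview Block starts after Traffic Recap ends — done with Traffic Recap.
News Report starts after Interview Block ends — done with Interview Block.
Weather Package starts after News Report ends — done with News Report.
Market Bulletin starts after Weather Package ends.
Every pair is clear; the schedule has no overlaps.

Yes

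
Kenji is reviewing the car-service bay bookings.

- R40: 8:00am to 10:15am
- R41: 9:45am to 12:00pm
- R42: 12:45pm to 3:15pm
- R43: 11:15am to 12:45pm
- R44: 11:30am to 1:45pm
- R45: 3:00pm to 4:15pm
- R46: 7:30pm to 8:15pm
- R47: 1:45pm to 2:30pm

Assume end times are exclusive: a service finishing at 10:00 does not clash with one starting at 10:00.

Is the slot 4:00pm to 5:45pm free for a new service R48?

R40: ends 10:15am at or before R48 starts 4:00pm → clear.
R41: ends 12:00pm at or before R48 starts 4:00pm → clear.
R43: ends 12:45pm at or before R48 starts 4:00pm → clear.
R44: ends 1:45pm at or before R48 starts 4:00pm → clear.
R42: ends 3:15pm at or before R48 starts 4:00pm → clear.
R47: ends 2:30pm at or before R48 starts 4:00pm → clear.
R45: starts 3:00pm before R48 ends 5:45pm, and ends 4:15pm after R48 starts 4:00pm → overlap.
R46: starts 7:30pm at or after R48 ends 5:45pm → clear.
R48 overlaps R45.

No — it overlaps R45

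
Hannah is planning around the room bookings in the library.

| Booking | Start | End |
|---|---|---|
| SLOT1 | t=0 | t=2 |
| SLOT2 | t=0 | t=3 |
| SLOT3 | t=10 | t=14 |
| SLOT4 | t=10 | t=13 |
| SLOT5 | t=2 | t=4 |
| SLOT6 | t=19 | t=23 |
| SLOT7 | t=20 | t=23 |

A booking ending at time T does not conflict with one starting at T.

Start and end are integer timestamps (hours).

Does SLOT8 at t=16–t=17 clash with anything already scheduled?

SLOT1: ends t=2 at or before SLOT8 starts t=16 → clear.
SLOT2: ends t=3 at or before SLOT8 starts t=16 → clear.
SLOT5: ends t=4 at or before SLOT8 starts t=16 → clear.
SLOT3: ends t=14 at or before SLOT8 starts t=16 → clear.
SLOT4: ends t=13 at or before SLOT8 starts t=16 → clear.
SLOT6: starts t=19 at or after SLOT8 ends t=17 → clear.
SLOT7: starts t=20 at or after SLOT8 ends t=17 → clear.

No — it doesn't clash with anything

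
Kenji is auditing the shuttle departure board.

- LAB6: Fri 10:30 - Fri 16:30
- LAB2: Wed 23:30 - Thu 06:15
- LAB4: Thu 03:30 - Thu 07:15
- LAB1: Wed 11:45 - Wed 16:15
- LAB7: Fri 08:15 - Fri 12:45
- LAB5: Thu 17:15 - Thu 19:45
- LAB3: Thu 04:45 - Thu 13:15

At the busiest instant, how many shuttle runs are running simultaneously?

3

Sort all start/end points and keep a running count:
Wed 11:45 start LAB1 → 1
Wed 16:15 end LAB1 → 0
Wed 23:30 start LAB2 → 1
Thu 03:30 start LAB4 → 2
Thu 04:45 start LAB3 → 3
Thu 06:15 end LAB2 → 2
Thu 07:15 end LAB4 → 1
Thu 13:15 end LAB3 → 0
Thu 17:15 start LAB5 → 1
Thu 19:45 end LAB5 → 0
Fri 08:15 start LAB7 → 1
Fri 10:30 start LAB6 → 2
Fri 12:45 end LAB7 → 1
Fri 16:30 end LAB6 → 0
Peak is 3, at Thu 04:45 (LAB2, LAB3, LAB4).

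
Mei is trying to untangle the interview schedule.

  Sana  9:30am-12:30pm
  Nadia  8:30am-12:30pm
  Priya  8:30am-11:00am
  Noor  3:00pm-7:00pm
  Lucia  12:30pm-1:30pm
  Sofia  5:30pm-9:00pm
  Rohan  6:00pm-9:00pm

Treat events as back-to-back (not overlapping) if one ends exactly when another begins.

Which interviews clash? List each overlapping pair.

Check each pair: they overlap iff neither finishes before the other starts.
Sorted by start: Nadia, Priya, Sana, Lucia, Noor, Sofia, Rohan.
Priya starts before Nadia ends → Nadia and Priya overlap.
Sana starts before Nadia ends → Nadia and Sana overlap.
Lucia starts exactly when Nadia ends (back-to-back, no overlap), so nothing later overlaps Nadia either.
Sana starts before Priya ends → Priya and Sana overlap.
Lucia starts after Priya ends, so nothing later overlaps Priya either.
Lucia starts exactly when Sana ends (back-to-back, no overlap), so nothing later overlaps Sana either.
Noor starts after Lucia ends, so nothing later overlaps Lucia either.
Sofia starts before Noor ends → Noor and Sofia overlap.
Rohan starts before Noor ends → Noor and Rohan overlap.
Rohan starts before Sofia ends → Sofia and Rohan overlap.

Nadia & Priya, Nadia & Sana, Noor & Rohan, Noor & Sofia, Priya & Sana, Rohan & Sofia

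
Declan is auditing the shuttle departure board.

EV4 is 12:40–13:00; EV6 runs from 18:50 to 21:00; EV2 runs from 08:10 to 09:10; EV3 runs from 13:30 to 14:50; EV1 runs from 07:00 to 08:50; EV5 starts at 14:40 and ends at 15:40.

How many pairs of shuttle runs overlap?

2

Check each pair: they overlap iff neither finishes before the other starts.
Sorted by start: EV1, EV2, EV4, EV3, EV5, EV6.
EV2 starts before EV1 ends → EV1 and EV2 overlap.
EV4 starts after EV1 ends; EV1 is clear from here.
EV4 starts after EV2 ends; EV2 is clear from here.
EV3 starts after EV4 ends; EV4 is clear from here.
EV5 starts before EV3 ends → EV3 and EV5 overlap.
EV6 starts after EV3 ends.
EV6 starts after EV5 ends.
Overlapping pairs: EV1 & EV2, EV3 & EV5 — 2 in total.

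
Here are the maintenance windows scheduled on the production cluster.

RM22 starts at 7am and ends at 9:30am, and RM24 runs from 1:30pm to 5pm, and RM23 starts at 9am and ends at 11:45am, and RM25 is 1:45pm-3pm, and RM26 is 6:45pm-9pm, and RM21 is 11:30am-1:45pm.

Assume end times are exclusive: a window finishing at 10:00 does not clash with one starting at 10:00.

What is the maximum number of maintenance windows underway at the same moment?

2

Sweep the timeline, counting +1 at each start and −1 at each end (ends before starts at a tie):
7am start RM22 → 1
9am start RM23 → 2
9:30am end RM22 → 1
11:30am start RM21 → 2
11:45am end RM23 → 1
1:30pm start RM24 → 2
1:45pm end RM21 → 1
1:45pm start RM25 → 2
3pm end RM25 → 1
5pm end RM24 → 0
6:45pm start RM26 → 1
9pm end RM26 → 0
Peak is 2, at 9am (RM22, RM23).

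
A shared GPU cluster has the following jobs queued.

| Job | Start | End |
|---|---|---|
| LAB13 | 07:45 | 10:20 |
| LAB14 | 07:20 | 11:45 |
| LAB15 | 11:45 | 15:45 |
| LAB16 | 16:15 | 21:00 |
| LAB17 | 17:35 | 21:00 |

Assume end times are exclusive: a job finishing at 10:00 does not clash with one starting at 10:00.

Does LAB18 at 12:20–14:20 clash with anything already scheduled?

Yes — it overlaps LAB15

LAB14: ends 11:45 at or before LAB18 starts 12:20 → clear.
LAB13: ends 10:20 at or before LAB18 starts 12:20 → clear.
LAB15: starts 11:45 before LAB18 ends 14:20, and ends 15:45 after LAB18 starts 12:20 → overlap.
LAB16: starts 16:15 at or after LAB18 ends 14:20 → clear.
LAB17: starts 17:35 at or after LAB18 ends 14:20 → clear.
LAB18 overlaps LAB15.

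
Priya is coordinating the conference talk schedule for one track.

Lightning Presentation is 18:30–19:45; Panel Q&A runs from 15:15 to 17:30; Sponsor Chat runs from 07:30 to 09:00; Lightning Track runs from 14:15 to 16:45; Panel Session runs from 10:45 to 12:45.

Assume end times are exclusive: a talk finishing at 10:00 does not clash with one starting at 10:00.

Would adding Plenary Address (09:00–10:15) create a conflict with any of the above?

Sponsor Chat: ends 09:00 at or before Plenary Address starts 09:00 → clear.
Panel Session: starts 10:45 at or after Plenary Address ends 10:15 → clear.
Lightning Track: starts 14:15 at or after Plenary Address ends 10:15 → clear.
Panel Q&A: starts 15:15 at or after Plenary Address ends 10:15 → clear.
Lightning Presentation: starts 18:30 at or after Plenary Address ends 10:15 → clear.

No — it doesn't clash with anything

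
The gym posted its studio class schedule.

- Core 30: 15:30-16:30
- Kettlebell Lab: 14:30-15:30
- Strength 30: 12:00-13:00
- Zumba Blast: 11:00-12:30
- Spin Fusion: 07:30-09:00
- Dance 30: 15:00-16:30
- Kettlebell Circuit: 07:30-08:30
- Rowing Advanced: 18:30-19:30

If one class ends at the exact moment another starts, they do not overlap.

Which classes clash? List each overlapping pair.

Core 30 & Dance 30, Dance 30 & Kettlebell Lab, Kettlebell Circuit & Spin Fusion, Strength 30 & Zumba Blast

Sorted by start: Kettlebell Circuit, Spin Fusion, Zumba Blast, Strength 30, Kettlebell Lab, Dance 30, Core 30, Rowing Advanced.
Spin Fusion starts before Kettlebell Circuit ends → Kettlebell Circuit and Spin Fusion overlap.
Zumba Blast starts after Kettlebell Circuit ends, so nothing later overlaps Kettlebell Circuit either.
Zumba Blast starts after Spin Fusion ends, so nothing later overlaps Spin Fusion either.
Strength 30 starts before Zumba Blast ends → Zumba Blast and Strength 30 overlap.
Kettlebell Lab starts after Zumba Blast ends, so nothing later overlaps Zumba Blast either.
Kettlebell Lab starts after Strength 30 ends, so nothing later overlaps Strength 30 either.
Dance 30 starts before Kettlebell Lab ends → Kettlebell Lab and Dance 30 overlap.
Core 30 starts exactly when Kettlebell Lab ends (back-to-back, no overlap), so nothing later overlaps Kettlebell Lab either.
Core 30 starts before Dance 30 ends → Dance 30 and Core 30 overlap.
Rowing Advanced starts after Dance 30 ends.
Rowing Advanced starts after Core 30 ends.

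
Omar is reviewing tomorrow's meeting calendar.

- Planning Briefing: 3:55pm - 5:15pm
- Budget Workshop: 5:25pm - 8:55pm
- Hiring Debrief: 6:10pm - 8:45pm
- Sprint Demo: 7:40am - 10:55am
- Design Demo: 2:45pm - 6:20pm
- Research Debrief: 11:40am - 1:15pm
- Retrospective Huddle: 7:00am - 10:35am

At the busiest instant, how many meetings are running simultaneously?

3

Walk through starts and ends in time order (an end at T is processed before a start at T):
7:00am start Retrospective Huddle → 1
7:40am start Sprint Demo → 2
10:35am end Retrospective Huddle → 1
10:55am end Sprint Demo → 0
11:40am start Research Debrief → 1
1:15pm end Research Debrief → 0
2:45pm start Design Demo → 1
3:55pm start Planning Briefing → 2
5:15pm end Planning Briefing → 1
5:25pm start Budget Workshop → 2
6:10pm start Hiring Debrief → 3
6:20pm end Design Demo → 2
8:45pm end Hiring Debrief → 1
8:55pm end Budget Workshop → 0
Peak is 3, at 6:10pm (Budget Workshop, Design Demo, Hiring Debrief).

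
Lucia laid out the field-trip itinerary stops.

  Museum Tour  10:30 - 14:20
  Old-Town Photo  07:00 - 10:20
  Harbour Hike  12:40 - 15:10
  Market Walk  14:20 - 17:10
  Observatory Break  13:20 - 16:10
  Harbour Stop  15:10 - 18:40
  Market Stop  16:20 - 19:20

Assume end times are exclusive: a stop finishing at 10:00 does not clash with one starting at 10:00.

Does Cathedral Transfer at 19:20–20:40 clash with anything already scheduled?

Old-Town Photo: ends 10:20 at or before Cathedral Transfer starts 19:20 → clear.
Museum Tour: ends 14:20 at or before Cathedral Transfer starts 19:20 → clear.
Harbour Hike: ends 15:10 at or before Cathedral Transfer starts 19:20 → clear.
Observatory Break: ends 16:10 at or before Cathedral Transfer starts 19:20 → clear.
Market Walk: ends 17:10 at or before Cathedral Transfer starts 19:20 → clear.
Harbour Stop: ends 18:40 at or before Cathedral Transfer starts 19:20 → clear.
Market Stop: ends 19:20 at or before Cathedral Transfer starts 19:20 → clear.

No — it doesn't clash with anything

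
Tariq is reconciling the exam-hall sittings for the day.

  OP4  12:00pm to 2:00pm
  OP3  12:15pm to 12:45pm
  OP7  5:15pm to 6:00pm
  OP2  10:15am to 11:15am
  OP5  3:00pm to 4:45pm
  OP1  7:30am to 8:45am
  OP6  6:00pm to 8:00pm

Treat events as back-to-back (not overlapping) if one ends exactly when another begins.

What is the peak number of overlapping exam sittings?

2

Walk through starts and ends in time order (an end at T is processed before a start at T):
7:30am start OP1 → 1
8:45am end OP1 → 0
10:15am start OP2 → 1
11:15am end OP2 → 0
12:00pm start OP4 → 1
12:15pm start OP3 → 2
12:45pm end OP3 → 1
2:00pm end OP4 → 0
3:00pm start OP5 → 1
4:45pm end OP5 → 0
5:15pm start OP7 → 1
6:00pm end OP7 → 0
6:00pm start OP6 → 1
8:00pm end OP6 → 0
Peak is 2, at 12:15pm (OP3, OP4).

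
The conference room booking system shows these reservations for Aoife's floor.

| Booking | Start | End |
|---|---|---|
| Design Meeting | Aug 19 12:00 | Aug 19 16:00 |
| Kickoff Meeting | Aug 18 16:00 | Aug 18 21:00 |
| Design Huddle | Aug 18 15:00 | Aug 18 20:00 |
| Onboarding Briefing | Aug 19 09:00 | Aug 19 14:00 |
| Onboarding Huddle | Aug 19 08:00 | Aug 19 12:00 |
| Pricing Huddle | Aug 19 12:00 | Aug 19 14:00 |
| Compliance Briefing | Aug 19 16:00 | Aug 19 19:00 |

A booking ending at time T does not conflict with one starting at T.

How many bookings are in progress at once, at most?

Sort all start/end points and keep a running count:
Aug 18 15:00 start Design Huddle → 1
Aug 18 16:00 start Kickoff Meeting → 2
Aug 18 20:00 end Design Huddle → 1
Aug 18 21:00 end Kickoff Meeting → 0
Aug 19 08:00 start Onboarding Huddle → 1
Aug 19 09:00 start Onboarding Briefing → 2
Aug 19 12:00 end Onboarding Huddle → 1
Aug 19 12:00 start Design Meeting → 2
Aug 19 12:00 start Pricing Huddle → 3
Aug 19 14:00 end Onboarding Briefing → 2
Aug 19 14:00 end Pricing Huddle → 1
Aug 19 16:00 end Design Meeting → 0
Aug 19 16:00 start Compliance Briefing → 1
Aug 19 19:00 end Compliance Briefing → 0
Peak is 3, at Aug 19 12:00 (Design Meeting, Onboarding Briefing, Pricing Huddle).

3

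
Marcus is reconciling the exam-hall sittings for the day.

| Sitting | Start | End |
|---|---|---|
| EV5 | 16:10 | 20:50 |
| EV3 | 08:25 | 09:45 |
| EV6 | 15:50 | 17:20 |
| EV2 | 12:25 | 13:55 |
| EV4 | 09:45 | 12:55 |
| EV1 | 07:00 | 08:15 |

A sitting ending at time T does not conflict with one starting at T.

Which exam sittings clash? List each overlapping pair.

Sorted by start: EV1, EV3, EV4, EV2, EV6, EV5.
EV3 starts after EV1 ends, so nothing later overlaps EV1 either.
EV4 starts exactly when EV3 ends (back-to-back, no overlap), so nothing later overlaps EV3 either.
EV2 starts before EV4 ends → EV4 and EV2 overlap.
EV6 starts after EV4 ends, so nothing later overlaps EV4 either.
EV6 starts after EV2 ends, so nothing later overlaps EV2 either.
EV5 starts before EV6 ends → EV6 and EV5 overlap.

EV2 & EV4, EV5 & EV6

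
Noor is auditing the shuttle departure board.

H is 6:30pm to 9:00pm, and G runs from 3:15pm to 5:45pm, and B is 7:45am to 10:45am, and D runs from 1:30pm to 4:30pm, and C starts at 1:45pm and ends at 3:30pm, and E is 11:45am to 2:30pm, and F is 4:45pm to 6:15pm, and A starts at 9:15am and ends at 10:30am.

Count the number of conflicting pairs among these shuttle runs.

7

Two intervals overlap when each starts before the other ends.
Sorted by start: B, A, E, D, C, G, F, H.
A starts before B ends → B and A overlap.
E starts after B ends; B is clear from here.
E starts after A ends; A is clear from here.
D starts before E ends → E and D overlap.
C starts before E ends → E and C overlap.
G starts after E ends; E is clear from here.
C starts before D ends → D and C overlap.
G starts before D ends → D and G overlap.
F starts after D ends; D is clear from here.
G starts before C ends → C and G overlap.
F starts after C ends; C is clear from here.
F starts before G ends → G and F overlap.
H starts after G ends.
H starts after F ends.
Overlapping pairs: A & B, C & D, C & E, C & G, D & E, D & G, F & G — 7 in total.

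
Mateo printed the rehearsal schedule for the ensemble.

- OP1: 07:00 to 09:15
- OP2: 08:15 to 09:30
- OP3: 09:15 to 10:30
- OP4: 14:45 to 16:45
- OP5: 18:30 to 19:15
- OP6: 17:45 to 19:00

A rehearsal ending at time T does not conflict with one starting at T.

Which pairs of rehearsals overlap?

OP1 & OP2, OP2 & OP3, OP5 & OP6

Sorted by start: OP1, OP2, OP3, OP4, OP6, OP5.
OP2 starts before OP1 ends → OP1 and OP2 overlap.
OP3 starts exactly when OP1 ends (back-to-back, no overlap) — done with OP1.
OP3 starts before OP2 ends → OP2 and OP3 overlap.
OP4 starts after OP2 ends — done with OP2.
OP4 starts after OP3 ends — done with OP3.
OP6 starts after OP4 ends — done with OP4.
OP5 starts before OP6 ends → OP6 and OP5 overlap.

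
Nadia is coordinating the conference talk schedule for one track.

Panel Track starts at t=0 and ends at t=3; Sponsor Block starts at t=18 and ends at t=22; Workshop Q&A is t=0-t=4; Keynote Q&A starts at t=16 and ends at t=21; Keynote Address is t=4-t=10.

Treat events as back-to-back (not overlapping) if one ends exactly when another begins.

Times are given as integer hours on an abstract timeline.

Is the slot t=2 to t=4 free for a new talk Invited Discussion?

Workshop Q&A: starts t=0 before Invited Discussion ends t=4, and ends t=4 after Invited Discussion starts t=2 → overlap.
Panel Track: starts t=0 before Invited Discussion ends t=4, and ends t=3 after Invited Discussion starts t=2 → overlap.
Keynote Address: starts t=4 at or after Invited Discussion ends t=4 → clear.
Keynote Q&A: starts t=16 at or after Invited Discussion ends t=4 → clear.
Sponsor Block: starts t=18 at or after Invited Discussion ends t=4 → clear.
Invited Discussion overlaps Workshop Q&A, Panel Track.

No — it overlaps Panel Track, Workshop Q&A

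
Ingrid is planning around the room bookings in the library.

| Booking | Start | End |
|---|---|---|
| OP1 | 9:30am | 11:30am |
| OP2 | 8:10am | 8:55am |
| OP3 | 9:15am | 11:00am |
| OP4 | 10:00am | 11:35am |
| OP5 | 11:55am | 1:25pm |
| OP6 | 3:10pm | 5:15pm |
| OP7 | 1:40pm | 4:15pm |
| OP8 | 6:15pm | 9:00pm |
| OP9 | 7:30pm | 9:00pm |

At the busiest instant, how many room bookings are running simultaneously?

3

Walk through starts and ends in time order (an end at T is processed before a start at T):
8:10am start OP2 → 1
8:55am end OP2 → 0
9:15am start OP3 → 1
9:30am start OP1 → 2
10:00am start OP4 → 3
11:00am end OP3 → 2
11:30am end OP1 → 1
11:35am end OP4 → 0
11:55am start OP5 → 1
1:25pm end OP5 → 0
1:40pm start OP7 → 1
3:10pm start OP6 → 2
4:15pm end OP7 → 1
5:15pm end OP6 → 0
6:15pm start OP8 → 1
7:30pm start OP9 → 2
9:00pm end OP8 → 1
9:00pm end OP9 → 0
Peak is 3, at 10:00am (OP1, OP3, OP4).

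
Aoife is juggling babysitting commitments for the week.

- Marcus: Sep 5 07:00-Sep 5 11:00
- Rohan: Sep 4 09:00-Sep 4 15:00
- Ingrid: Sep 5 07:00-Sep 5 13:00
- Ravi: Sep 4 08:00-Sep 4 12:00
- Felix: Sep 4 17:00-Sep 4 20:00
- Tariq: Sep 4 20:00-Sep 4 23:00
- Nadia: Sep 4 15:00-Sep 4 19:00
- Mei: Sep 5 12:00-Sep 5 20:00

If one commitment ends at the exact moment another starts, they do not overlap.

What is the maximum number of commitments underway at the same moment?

2

Sort all start/end points and keep a running count:
Sep 4 08:00 start Ravi → 1
Sep 4 09:00 start Rohan → 2
Sep 4 12:00 end Ravi → 1
Sep 4 15:00 end Rohan → 0
Sep 4 15:00 start Nadia → 1
Sep 4 17:00 start Felix → 2
Sep 4 19:00 end Nadia → 1
Sep 4 20:00 end Felix → 0
Sep 4 20:00 start Tariq → 1
Sep 4 23:00 end Tariq → 0
Sep 5 07:00 start Ingrid → 1
Sep 5 07:00 start Marcus → 2
Sep 5 11:00 end Marcus → 1
Sep 5 12:00 start Mei → 2
Sep 5 13:00 end Ingrid → 1
Sep 5 20:00 end Mei → 0
Peak is 2, at Sep 4 09:00 (Ravi, Rohan).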